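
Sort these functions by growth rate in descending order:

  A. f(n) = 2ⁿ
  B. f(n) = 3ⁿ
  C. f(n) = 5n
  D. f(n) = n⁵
B > A > D > C

Comparing growth rates:
B = 3ⁿ is O(3ⁿ)
A = 2ⁿ is O(2ⁿ)
D = n⁵ is O(n⁵)
C = 5n is O(n)

Therefore, the order from fastest to slowest is: B > A > D > C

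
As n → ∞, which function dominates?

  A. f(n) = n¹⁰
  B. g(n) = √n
A

f(n) = n¹⁰ is O(n¹⁰), while g(n) = √n is O(√n).
Since O(n¹⁰) grows faster than O(√n), f(n) dominates.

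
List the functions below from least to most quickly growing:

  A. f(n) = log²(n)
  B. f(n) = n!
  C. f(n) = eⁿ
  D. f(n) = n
A < D < C < B

Comparing growth rates:
A = log²(n) is O(log² n)
D = n is O(n)
C = eⁿ is O(eⁿ)
B = n! is O(n!)

Therefore, the order from slowest to fastest is: A < D < C < B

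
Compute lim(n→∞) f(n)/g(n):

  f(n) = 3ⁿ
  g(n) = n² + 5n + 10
∞

Since 3ⁿ (O(3ⁿ)) grows faster than n² + 5n + 10 (O(n²)),
the ratio f(n)/g(n) → ∞ as n → ∞.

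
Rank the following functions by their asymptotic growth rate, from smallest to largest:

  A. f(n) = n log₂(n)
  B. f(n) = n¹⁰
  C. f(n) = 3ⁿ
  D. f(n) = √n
D < A < B < C

Comparing growth rates:
D = √n is O(√n)
A = n log₂(n) is O(n log n)
B = n¹⁰ is O(n¹⁰)
C = 3ⁿ is O(3ⁿ)

Therefore, the order from slowest to fastest is: D < A < B < C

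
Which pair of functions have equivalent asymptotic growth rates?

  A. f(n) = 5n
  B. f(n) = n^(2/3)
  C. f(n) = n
A and C

Examining each function:
  A. 5n is O(n)
  B. n^(2/3) is O(n^(2/3))
  C. n is O(n)

Functions A and C both have the same complexity class.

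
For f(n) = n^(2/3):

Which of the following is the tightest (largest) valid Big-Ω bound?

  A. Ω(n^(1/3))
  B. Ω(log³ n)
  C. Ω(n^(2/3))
C

f(n) = n^(2/3) is Ω(n^(2/3)).
All listed options are valid Big-Ω bounds (lower bounds),
but Ω(n^(2/3)) is the tightest (largest valid bound).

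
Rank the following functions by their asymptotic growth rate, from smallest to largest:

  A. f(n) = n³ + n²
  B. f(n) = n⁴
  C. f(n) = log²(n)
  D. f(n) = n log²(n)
C < D < A < B

Comparing growth rates:
C = log²(n) is O(log² n)
D = n log²(n) is O(n log² n)
A = n³ + n² is O(n³)
B = n⁴ is O(n⁴)

Therefore, the order from slowest to fastest is: C < D < A < B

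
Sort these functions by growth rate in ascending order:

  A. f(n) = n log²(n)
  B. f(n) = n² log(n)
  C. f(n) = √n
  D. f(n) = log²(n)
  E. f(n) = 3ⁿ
D < C < A < B < E

Comparing growth rates:
D = log²(n) is O(log² n)
C = √n is O(√n)
A = n log²(n) is O(n log² n)
B = n² log(n) is O(n² log n)
E = 3ⁿ is O(3ⁿ)

Therefore, the order from slowest to fastest is: D < C < A < B < E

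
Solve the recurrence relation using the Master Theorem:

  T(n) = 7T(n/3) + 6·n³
Θ(n³)

Master Theorem: a = 7, b = 3, f(n) = 6·n³.
Compute the critical exponent d = log₃(7) = 1.771.
Compare f(n) = Θ(n³) against n^d:
  k = 3 > d = 1.771, so f(n) = Ω(n^(d+ε)) — Case 3.
  Regularity: a·(n/b)^3/n^3 = a/b^3 = 7/27 < 1 ✓.
  The top-level work dominates: T(n) = Θ(f(n)) = Θ(n³).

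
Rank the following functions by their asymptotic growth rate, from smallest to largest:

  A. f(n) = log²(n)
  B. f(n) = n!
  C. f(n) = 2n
A < C < B

Comparing growth rates:
A = log²(n) is O(log² n)
C = 2n is O(n)
B = n! is O(n!)

Therefore, the order from slowest to fastest is: A < C < B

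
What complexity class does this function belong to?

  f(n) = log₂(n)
O(log n)

The dominant term in log₂(n) is log₂(n), which is Θ(log n).
Constants are absorbed, so the tightest bound is O(log n).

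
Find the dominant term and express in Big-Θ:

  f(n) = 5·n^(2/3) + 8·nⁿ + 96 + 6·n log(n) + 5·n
Θ(nⁿ)

Order the terms by growth rate: 96 ≺ 5·n^(2/3) ≺ 5·n ≺ 6·n log(n) ≺ 8·nⁿ.
The fastest-growing term 8·nⁿ dominates as n → ∞; dropping its constant factor gives Θ(nⁿ).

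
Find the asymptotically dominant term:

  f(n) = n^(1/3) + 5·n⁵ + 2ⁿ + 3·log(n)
2ⁿ

Looking at each term:
  - n^(1/3) is O(n^(1/3))
  - 5·n⁵ is O(n⁵)
  - 2ⁿ is O(2ⁿ)
  - 3·log(n) is O(log n)

The term 2ⁿ (O(2ⁿ)) grows fastest and dominates all others.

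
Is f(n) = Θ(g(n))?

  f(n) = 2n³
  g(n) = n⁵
False

f(n) = 2n³ is O(n³), and g(n) = n⁵ is O(n⁵).
Since they have different growth rates, f(n) = Θ(g(n)) is false.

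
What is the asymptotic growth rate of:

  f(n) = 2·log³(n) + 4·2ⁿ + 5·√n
Θ(2ⁿ)

Order the terms by growth rate: 2·log³(n) ≺ 5·√n ≺ 4·2ⁿ.
The fastest-growing term 4·2ⁿ dominates as n → ∞; dropping its constant factor gives Θ(2ⁿ).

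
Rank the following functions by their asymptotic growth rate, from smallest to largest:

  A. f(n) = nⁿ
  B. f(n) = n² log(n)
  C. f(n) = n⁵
B < C < A

Comparing growth rates:
B = n² log(n) is O(n² log n)
C = n⁵ is O(n⁵)
A = nⁿ is O(nⁿ)

Therefore, the order from slowest to fastest is: B < C < A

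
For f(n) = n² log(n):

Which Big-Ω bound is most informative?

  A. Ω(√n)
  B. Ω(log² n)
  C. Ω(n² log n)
C

f(n) = n² log(n) is Ω(n² log n).
All listed options are valid Big-Ω bounds (lower bounds),
but Ω(n² log n) is the tightest (largest valid bound).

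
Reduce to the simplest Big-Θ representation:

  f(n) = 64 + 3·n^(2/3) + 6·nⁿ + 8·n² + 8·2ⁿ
Θ(nⁿ)

Order the terms by growth rate: 64 ≺ 3·n^(2/3) ≺ 8·n² ≺ 8·2ⁿ ≺ 6·nⁿ.
The fastest-growing term 6·nⁿ dominates as n → ∞; dropping its constant factor gives Θ(nⁿ).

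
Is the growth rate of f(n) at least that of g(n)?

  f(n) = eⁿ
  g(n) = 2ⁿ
True

f(n) = eⁿ is O(eⁿ), and g(n) = 2ⁿ is O(2ⁿ).
Since O(eⁿ) grows at least as fast as O(2ⁿ), f(n) = Ω(g(n)) is true.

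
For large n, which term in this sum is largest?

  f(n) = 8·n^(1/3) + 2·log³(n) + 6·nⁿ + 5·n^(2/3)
6·nⁿ

Looking at each term:
  - 8·n^(1/3) is O(n^(1/3))
  - 2·log³(n) is O(log³ n)
  - 6·nⁿ is O(nⁿ)
  - 5·n^(2/3) is O(n^(2/3))

The term 6·nⁿ (O(nⁿ)) grows fastest and dominates all others.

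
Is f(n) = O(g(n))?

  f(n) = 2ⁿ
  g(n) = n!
True

f(n) = 2ⁿ is O(2ⁿ), and g(n) = n! is O(n!).
Since O(2ⁿ) ⊆ O(n!) (f grows no faster than g), f(n) = O(g(n)) is true.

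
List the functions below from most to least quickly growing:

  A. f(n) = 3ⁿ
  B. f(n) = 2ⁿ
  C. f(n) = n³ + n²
A > B > C

Comparing growth rates:
A = 3ⁿ is O(3ⁿ)
B = 2ⁿ is O(2ⁿ)
C = n³ + n² is O(n³)

Therefore, the order from fastest to slowest is: A > B > C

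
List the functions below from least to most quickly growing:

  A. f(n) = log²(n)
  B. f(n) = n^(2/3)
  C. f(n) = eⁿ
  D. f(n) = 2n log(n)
A < B < D < C

Comparing growth rates:
A = log²(n) is O(log² n)
B = n^(2/3) is O(n^(2/3))
D = 2n log(n) is O(n log n)
C = eⁿ is O(eⁿ)

Therefore, the order from slowest to fastest is: A < B < D < C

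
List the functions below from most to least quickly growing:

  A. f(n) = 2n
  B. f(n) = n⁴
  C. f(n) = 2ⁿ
C > B > A

Comparing growth rates:
C = 2ⁿ is O(2ⁿ)
B = n⁴ is O(n⁴)
A = 2n is O(n)

Therefore, the order from fastest to slowest is: C > B > A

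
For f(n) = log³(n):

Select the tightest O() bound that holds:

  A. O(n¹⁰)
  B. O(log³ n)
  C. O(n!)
B

f(n) = log³(n) is O(log³ n).
All listed options are valid Big-O bounds (upper bounds),
but O(log³ n) is the tightest (smallest valid bound).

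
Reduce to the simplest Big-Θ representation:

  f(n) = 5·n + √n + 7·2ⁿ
Θ(2ⁿ)

Order the terms by growth rate: √n ≺ 5·n ≺ 7·2ⁿ.
The fastest-growing term 7·2ⁿ dominates as n → ∞; dropping its constant factor gives Θ(2ⁿ).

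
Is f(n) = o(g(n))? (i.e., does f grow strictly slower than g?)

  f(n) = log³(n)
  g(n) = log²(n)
False

f(n) = log³(n) is O(log³ n), and g(n) = log²(n) is O(log² n).
Since O(log³ n) grows faster than or equal to O(log² n), f(n) = o(g(n)) is false.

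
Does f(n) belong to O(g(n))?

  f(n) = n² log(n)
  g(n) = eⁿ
True

f(n) = n² log(n) is O(n² log n), and g(n) = eⁿ is O(eⁿ).
Since O(n² log n) ⊆ O(eⁿ) (f grows no faster than g), f(n) = O(g(n)) is true.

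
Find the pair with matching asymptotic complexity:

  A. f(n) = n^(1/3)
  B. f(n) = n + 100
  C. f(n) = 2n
B and C

Examining each function:
  A. n^(1/3) is O(n^(1/3))
  B. n + 100 is O(n)
  C. 2n is O(n)

Functions B and C both have the same complexity class.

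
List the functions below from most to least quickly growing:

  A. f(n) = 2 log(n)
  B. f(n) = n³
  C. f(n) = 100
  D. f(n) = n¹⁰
D > B > A > C

Comparing growth rates:
D = n¹⁰ is O(n¹⁰)
B = n³ is O(n³)
A = 2 log(n) is O(log n)
C = 100 is O(1)

Therefore, the order from fastest to slowest is: D > B > A > C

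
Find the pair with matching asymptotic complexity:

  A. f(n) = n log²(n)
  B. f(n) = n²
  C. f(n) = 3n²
B and C

Examining each function:
  A. n log²(n) is O(n log² n)
  B. n² is O(n²)
  C. 3n² is O(n²)

Functions B and C both have the same complexity class.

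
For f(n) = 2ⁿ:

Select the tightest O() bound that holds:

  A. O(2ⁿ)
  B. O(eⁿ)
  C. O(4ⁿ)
A

f(n) = 2ⁿ is O(2ⁿ).
All listed options are valid Big-O bounds (upper bounds),
but O(2ⁿ) is the tightest (smallest valid bound).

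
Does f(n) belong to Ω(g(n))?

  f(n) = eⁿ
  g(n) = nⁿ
False

f(n) = eⁿ is O(eⁿ), and g(n) = nⁿ is O(nⁿ).
Since O(eⁿ) grows slower than O(nⁿ), f(n) = Ω(g(n)) is false.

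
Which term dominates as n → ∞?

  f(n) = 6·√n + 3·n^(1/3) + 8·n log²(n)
8·n log²(n)

Looking at each term:
  - 6·√n is O(√n)
  - 3·n^(1/3) is O(n^(1/3))
  - 8·n log²(n) is O(n log² n)

The term 8·n log²(n) (O(n log² n)) grows fastest and dominates all others.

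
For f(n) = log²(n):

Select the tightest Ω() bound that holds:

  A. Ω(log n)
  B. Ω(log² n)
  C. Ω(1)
B

f(n) = log²(n) is Ω(log² n).
All listed options are valid Big-Ω bounds (lower bounds),
but Ω(log² n) is the tightest (largest valid bound).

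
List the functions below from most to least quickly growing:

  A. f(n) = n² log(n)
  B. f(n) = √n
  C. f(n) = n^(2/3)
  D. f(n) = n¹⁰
D > A > C > B

Comparing growth rates:
D = n¹⁰ is O(n¹⁰)
A = n² log(n) is O(n² log n)
C = n^(2/3) is O(n^(2/3))
B = √n is O(√n)

Therefore, the order from fastest to slowest is: D > A > C > B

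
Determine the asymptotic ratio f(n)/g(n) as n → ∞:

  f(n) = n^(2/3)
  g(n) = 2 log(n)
∞

Since n^(2/3) (O(n^(2/3))) grows faster than 2 log(n) (O(log n)),
the ratio f(n)/g(n) → ∞ as n → ∞.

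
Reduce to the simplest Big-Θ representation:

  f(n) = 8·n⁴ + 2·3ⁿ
Θ(3ⁿ)

Order the terms by growth rate: 8·n⁴ ≺ 2·3ⁿ.
The fastest-growing term 2·3ⁿ dominates as n → ∞; dropping its constant factor gives Θ(3ⁿ).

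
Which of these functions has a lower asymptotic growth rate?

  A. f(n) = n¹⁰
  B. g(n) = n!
A

f(n) = n¹⁰ is O(n¹⁰), while g(n) = n! is O(n!).
Since O(n¹⁰) grows slower than O(n!), f(n) is dominated.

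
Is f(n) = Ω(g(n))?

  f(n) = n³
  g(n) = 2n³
True

f(n) = n³ and g(n) = 2n³ are both O(n³).
Big-Ω permits equal growth rates (f ≥ c·g for some c > 0), so f(n) = Ω(g(n)) is true.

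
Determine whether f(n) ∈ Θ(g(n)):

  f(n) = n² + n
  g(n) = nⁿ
False

f(n) = n² + n is O(n²), and g(n) = nⁿ is O(nⁿ).
Since they have different growth rates, f(n) = Θ(g(n)) is false.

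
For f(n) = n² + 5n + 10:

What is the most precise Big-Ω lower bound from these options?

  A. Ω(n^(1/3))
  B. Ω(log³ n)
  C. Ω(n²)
C

f(n) = n² + 5n + 10 is Ω(n²).
All listed options are valid Big-Ω bounds (lower bounds),
but Ω(n²) is the tightest (largest valid bound).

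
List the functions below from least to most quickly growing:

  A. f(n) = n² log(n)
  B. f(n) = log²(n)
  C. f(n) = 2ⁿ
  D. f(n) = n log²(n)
B < D < A < C

Comparing growth rates:
B = log²(n) is O(log² n)
D = n log²(n) is O(n log² n)
A = n² log(n) is O(n² log n)
C = 2ⁿ is O(2ⁿ)

Therefore, the order from slowest to fastest is: B < D < A < C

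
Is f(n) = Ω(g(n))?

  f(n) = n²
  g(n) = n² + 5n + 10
True

f(n) = n² and g(n) = n² + 5n + 10 are both O(n²).
Big-Ω permits equal growth rates (f ≥ c·g for some c > 0), so f(n) = Ω(g(n)) is true.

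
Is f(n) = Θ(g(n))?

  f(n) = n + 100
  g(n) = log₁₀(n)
False

f(n) = n + 100 is O(n), and g(n) = log₁₀(n) is O(log n).
Since they have different growth rates, f(n) = Θ(g(n)) is false.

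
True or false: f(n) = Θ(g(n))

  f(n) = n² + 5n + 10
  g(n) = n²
True

f(n) = n² + 5n + 10 and g(n) = n² are both O(n²).
Since they have the same asymptotic growth rate, f(n) = Θ(g(n)) is true.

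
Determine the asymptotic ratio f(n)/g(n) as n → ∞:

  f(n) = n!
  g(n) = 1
∞

Since n! (O(n!)) grows faster than 1 (O(1)),
the ratio f(n)/g(n) → ∞ as n → ∞.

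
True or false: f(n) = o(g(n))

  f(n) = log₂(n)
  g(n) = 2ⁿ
True

f(n) = log₂(n) is O(log n), and g(n) = 2ⁿ is O(2ⁿ).
Since O(log n) grows strictly slower than O(2ⁿ), f(n) = o(g(n)) is true.
This means lim(n→∞) f(n)/g(n) = 0.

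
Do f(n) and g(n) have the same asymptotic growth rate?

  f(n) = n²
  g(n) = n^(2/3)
False

f(n) = n² is O(n²), and g(n) = n^(2/3) is O(n^(2/3)).
Since they have different growth rates, f(n) = Θ(g(n)) is false.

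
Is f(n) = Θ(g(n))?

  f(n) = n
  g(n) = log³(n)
False

f(n) = n is O(n), and g(n) = log³(n) is O(log³ n).
Since they have different growth rates, f(n) = Θ(g(n)) is false.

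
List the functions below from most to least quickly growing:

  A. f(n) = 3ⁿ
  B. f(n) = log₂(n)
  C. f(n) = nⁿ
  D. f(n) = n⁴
C > A > D > B

Comparing growth rates:
C = nⁿ is O(nⁿ)
A = 3ⁿ is O(3ⁿ)
D = n⁴ is O(n⁴)
B = log₂(n) is O(log n)

Therefore, the order from fastest to slowest is: C > A > D > B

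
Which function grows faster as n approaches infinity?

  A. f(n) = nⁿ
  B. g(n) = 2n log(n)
A

f(n) = nⁿ is O(nⁿ), while g(n) = 2n log(n) is O(n log n).
Since O(nⁿ) grows faster than O(n log n), f(n) dominates.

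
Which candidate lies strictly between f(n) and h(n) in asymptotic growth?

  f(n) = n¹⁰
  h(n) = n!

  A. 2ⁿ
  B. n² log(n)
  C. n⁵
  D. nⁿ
A

We need g(n) with n¹⁰ = o(g(n)) and g(n) = o(n!), i.e. O(n¹⁰) ≺ g ≺ O(n!).
Check each option:
  A. 2ⁿ — O(2ⁿ) is strictly between O(n¹⁰) and O(n!) ✓
  B. n² log(n) — O(n² log n) does not grow strictly faster than f(n)
  C. n⁵ — O(n⁵) does not grow strictly faster than f(n)
  D. nⁿ — O(nⁿ) does not grow strictly slower than h(n)

Only option A (2ⁿ) lies strictly between.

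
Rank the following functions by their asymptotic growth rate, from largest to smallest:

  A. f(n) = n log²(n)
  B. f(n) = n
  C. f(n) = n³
C > A > B

Comparing growth rates:
C = n³ is O(n³)
A = n log²(n) is O(n log² n)
B = n is O(n)

Therefore, the order from fastest to slowest is: C > A > B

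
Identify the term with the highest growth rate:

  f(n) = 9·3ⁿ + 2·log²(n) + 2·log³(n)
9·3ⁿ

Looking at each term:
  - 9·3ⁿ is O(3ⁿ)
  - 2·log²(n) is O(log² n)
  - 2·log³(n) is O(log³ n)

The term 9·3ⁿ (O(3ⁿ)) grows fastest and dominates all others.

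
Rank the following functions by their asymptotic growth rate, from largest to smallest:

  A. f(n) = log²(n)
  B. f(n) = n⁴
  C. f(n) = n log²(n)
B > C > A

Comparing growth rates:
B = n⁴ is O(n⁴)
C = n log²(n) is O(n log² n)
A = log²(n) is O(log² n)

Therefore, the order from fastest to slowest is: B > C > A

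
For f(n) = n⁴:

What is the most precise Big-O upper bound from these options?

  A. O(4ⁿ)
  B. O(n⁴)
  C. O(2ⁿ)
B

f(n) = n⁴ is O(n⁴).
All listed options are valid Big-O bounds (upper bounds),
but O(n⁴) is the tightest (smallest valid bound).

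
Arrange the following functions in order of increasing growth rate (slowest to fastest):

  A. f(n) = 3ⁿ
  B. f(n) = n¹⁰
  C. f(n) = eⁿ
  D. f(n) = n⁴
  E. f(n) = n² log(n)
E < D < B < C < A

Comparing growth rates:
E = n² log(n) is O(n² log n)
D = n⁴ is O(n⁴)
B = n¹⁰ is O(n¹⁰)
C = eⁿ is O(eⁿ)
A = 3ⁿ is O(3ⁿ)

Therefore, the order from slowest to fastest is: E < D < B < C < A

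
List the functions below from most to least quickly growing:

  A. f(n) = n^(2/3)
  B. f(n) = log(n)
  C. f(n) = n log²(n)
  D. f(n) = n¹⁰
D > C > A > B

Comparing growth rates:
D = n¹⁰ is O(n¹⁰)
C = n log²(n) is O(n log² n)
A = n^(2/3) is O(n^(2/3))
B = log(n) is O(log n)

Therefore, the order from fastest to slowest is: D > C > A > B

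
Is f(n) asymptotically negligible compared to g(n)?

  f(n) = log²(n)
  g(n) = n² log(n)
True

f(n) = log²(n) is O(log² n), and g(n) = n² log(n) is O(n² log n).
Since O(log² n) grows strictly slower than O(n² log n), f(n) = o(g(n)) is true.
This means lim(n→∞) f(n)/g(n) = 0.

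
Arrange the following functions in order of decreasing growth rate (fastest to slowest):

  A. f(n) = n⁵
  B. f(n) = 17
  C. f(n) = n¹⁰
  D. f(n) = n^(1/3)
C > A > D > B

Comparing growth rates:
C = n¹⁰ is O(n¹⁰)
A = n⁵ is O(n⁵)
D = n^(1/3) is O(n^(1/3))
B = 17 is O(1)

Therefore, the order from fastest to slowest is: C > A > D > B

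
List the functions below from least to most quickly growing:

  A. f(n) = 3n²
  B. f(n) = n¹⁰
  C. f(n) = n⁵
A < C < B

Comparing growth rates:
A = 3n² is O(n²)
C = n⁵ is O(n⁵)
B = n¹⁰ is O(n¹⁰)

Therefore, the order from slowest to fastest is: A < C < B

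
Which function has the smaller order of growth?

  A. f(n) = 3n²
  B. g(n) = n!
A

f(n) = 3n² is O(n²), while g(n) = n! is O(n!).
Since O(n²) grows slower than O(n!), f(n) is dominated.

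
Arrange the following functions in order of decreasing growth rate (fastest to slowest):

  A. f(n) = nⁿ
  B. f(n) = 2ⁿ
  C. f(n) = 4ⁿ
A > C > B

Comparing growth rates:
A = nⁿ is O(nⁿ)
C = 4ⁿ is O(4ⁿ)
B = 2ⁿ is O(2ⁿ)

Therefore, the order from fastest to slowest is: A > C > B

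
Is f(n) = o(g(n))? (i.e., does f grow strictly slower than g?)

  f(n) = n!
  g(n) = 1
False

f(n) = n! is O(n!), and g(n) = 1 is O(1).
Since O(n!) grows faster than or equal to O(1), f(n) = o(g(n)) is false.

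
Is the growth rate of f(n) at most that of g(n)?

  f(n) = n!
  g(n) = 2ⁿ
False

f(n) = n! is O(n!), and g(n) = 2ⁿ is O(2ⁿ).
Since O(n!) grows faster than O(2ⁿ), f(n) = O(g(n)) is false.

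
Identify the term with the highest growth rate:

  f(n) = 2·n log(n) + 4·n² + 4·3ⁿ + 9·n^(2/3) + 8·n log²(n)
4·3ⁿ

Looking at each term:
  - 2·n log(n) is O(n log n)
  - 4·n² is O(n²)
  - 4·3ⁿ is O(3ⁿ)
  - 9·n^(2/3) is O(n^(2/3))
  - 8·n log²(n) is O(n log² n)

The term 4·3ⁿ (O(3ⁿ)) grows fastest and dominates all others.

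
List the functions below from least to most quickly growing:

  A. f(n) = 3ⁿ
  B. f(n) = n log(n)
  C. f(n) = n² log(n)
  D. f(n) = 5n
D < B < C < A

Comparing growth rates:
D = 5n is O(n)
B = n log(n) is O(n log n)
C = n² log(n) is O(n² log n)
A = 3ⁿ is O(3ⁿ)

Therefore, the order from slowest to fastest is: D < B < C < A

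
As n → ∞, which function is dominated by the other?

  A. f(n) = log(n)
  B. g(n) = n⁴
A

f(n) = log(n) is O(log n), while g(n) = n⁴ is O(n⁴).
Since O(log n) grows slower than O(n⁴), f(n) is dominated.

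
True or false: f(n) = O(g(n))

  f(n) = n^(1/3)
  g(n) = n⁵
True

f(n) = n^(1/3) is O(n^(1/3)), and g(n) = n⁵ is O(n⁵).
Since O(n^(1/3)) ⊆ O(n⁵) (f grows no faster than g), f(n) = O(g(n)) is true.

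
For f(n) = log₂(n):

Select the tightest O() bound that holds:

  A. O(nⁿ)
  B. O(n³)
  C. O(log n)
C

f(n) = log₂(n) is O(log n).
All listed options are valid Big-O bounds (upper bounds),
but O(log n) is the tightest (smallest valid bound).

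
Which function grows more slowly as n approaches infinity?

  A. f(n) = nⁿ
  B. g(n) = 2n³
B

f(n) = nⁿ is O(nⁿ), while g(n) = 2n³ is O(n³).
Since O(n³) grows slower than O(nⁿ), g(n) is dominated.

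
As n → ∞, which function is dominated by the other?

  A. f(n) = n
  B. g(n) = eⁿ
A

f(n) = n is O(n), while g(n) = eⁿ is O(eⁿ).
Since O(n) grows slower than O(eⁿ), f(n) is dominated.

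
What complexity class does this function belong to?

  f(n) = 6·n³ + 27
O(n³)

The dominant term in 6·n³ + 27 is 6·n³, which is Θ(n³).
Lower-order terms (27) are asymptotically negligible.
Constants are absorbed, so the tightest bound is O(n³).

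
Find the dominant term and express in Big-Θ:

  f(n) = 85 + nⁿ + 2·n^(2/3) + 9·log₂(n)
Θ(nⁿ)

Order the terms by growth rate: 85 ≺ 9·log₂(n) ≺ 2·n^(2/3) ≺ nⁿ.
The fastest-growing term nⁿ dominates as n → ∞; dropping its constant factor gives Θ(nⁿ).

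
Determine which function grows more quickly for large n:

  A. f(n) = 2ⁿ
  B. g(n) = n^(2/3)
A

f(n) = 2ⁿ is O(2ⁿ), while g(n) = n^(2/3) is O(n^(2/3)).
Since O(2ⁿ) grows faster than O(n^(2/3)), f(n) dominates.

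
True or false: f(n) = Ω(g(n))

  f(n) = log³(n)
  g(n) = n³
False

f(n) = log³(n) is O(log³ n), and g(n) = n³ is O(n³).
Since O(log³ n) grows slower than O(n³), f(n) = Ω(g(n)) is false.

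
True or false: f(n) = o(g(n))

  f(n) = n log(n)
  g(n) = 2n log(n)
False

f(n) = n log(n) is O(n log n), and g(n) = 2n log(n) is O(n log n).
Since they have the same growth rate, f(n) = o(g(n)) is false.
(f = o(g) requires f to grow strictly slower, not equal.)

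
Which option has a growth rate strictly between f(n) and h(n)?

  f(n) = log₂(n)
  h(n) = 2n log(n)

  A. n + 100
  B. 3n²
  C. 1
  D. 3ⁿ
A

We need g(n) with log₂(n) = o(g(n)) and g(n) = o(2n log(n)), i.e. O(log n) ≺ g ≺ O(n log n).
Check each option:
  A. n + 100 — O(n) is strictly between O(log n) and O(n log n) ✓
  B. 3n² — O(n²) does not grow strictly slower than h(n)
  C. 1 — O(1) does not grow strictly faster than f(n)
  D. 3ⁿ — O(3ⁿ) does not grow strictly slower than h(n)

Only option A (n + 100) lies strictly between.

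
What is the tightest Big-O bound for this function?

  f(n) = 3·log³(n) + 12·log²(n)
O(log³ n)

The dominant term in 3·log³(n) + 12·log²(n) is 3·log³(n), which is Θ(log³ n).
Lower-order terms (12·log²(n)) are asymptotically negligible.
Constants are absorbed, so the tightest bound is O(log³ n).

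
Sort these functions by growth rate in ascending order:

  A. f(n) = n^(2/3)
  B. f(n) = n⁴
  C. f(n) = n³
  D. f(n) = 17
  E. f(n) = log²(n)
D < E < A < C < B

Comparing growth rates:
D = 17 is O(1)
E = log²(n) is O(log² n)
A = n^(2/3) is O(n^(2/3))
C = n³ is O(n³)
B = n⁴ is O(n⁴)

Therefore, the order from slowest to fastest is: D < E < A < C < B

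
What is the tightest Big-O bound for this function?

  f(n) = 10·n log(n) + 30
O(n log n)

The dominant term in 10·n log(n) + 30 is 10·n log(n), which is Θ(n log n).
Lower-order terms (30) are asymptotically negligible.
Constants are absorbed, so the tightest bound is O(n log n).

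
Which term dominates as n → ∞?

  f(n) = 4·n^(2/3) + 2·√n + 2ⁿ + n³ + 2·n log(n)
2ⁿ

Looking at each term:
  - 4·n^(2/3) is O(n^(2/3))
  - 2·√n is O(√n)
  - 2ⁿ is O(2ⁿ)
  - n³ is O(n³)
  - 2·n log(n) is O(n log n)

The term 2ⁿ (O(2ⁿ)) grows fastest and dominates all others.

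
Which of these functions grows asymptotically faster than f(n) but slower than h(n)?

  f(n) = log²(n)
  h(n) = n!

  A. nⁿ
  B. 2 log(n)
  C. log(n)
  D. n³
D

We need g(n) with log²(n) = o(g(n)) and g(n) = o(n!), i.e. O(log² n) ≺ g ≺ O(n!).
Check each option:
  A. nⁿ — O(nⁿ) does not grow strictly slower than h(n)
  B. 2 log(n) — O(log n) does not grow strictly faster than f(n)
  C. log(n) — O(log n) does not grow strictly faster than f(n)
  D. n³ — O(n³) is strictly between O(log² n) and O(n!) ✓

Only option D (n³) lies strictly between.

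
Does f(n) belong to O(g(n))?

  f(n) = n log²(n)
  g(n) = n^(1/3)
False

f(n) = n log²(n) is O(n log² n), and g(n) = n^(1/3) is O(n^(1/3)).
Since O(n log² n) grows faster than O(n^(1/3)), f(n) = O(g(n)) is false.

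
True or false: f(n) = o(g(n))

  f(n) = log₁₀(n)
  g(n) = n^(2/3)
True

f(n) = log₁₀(n) is O(log n), and g(n) = n^(2/3) is O(n^(2/3)).
Since O(log n) grows strictly slower than O(n^(2/3)), f(n) = o(g(n)) is true.
This means lim(n→∞) f(n)/g(n) = 0.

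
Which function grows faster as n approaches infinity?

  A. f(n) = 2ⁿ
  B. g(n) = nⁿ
B

f(n) = 2ⁿ is O(2ⁿ), while g(n) = nⁿ is O(nⁿ).
Since O(nⁿ) grows faster than O(2ⁿ), g(n) dominates.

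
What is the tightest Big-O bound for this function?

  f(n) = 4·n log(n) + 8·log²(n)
O(n log n)

The dominant term in 4·n log(n) + 8·log²(n) is 4·n log(n), which is Θ(n log n).
Lower-order terms (8·log²(n)) are asymptotically negligible.
Constants are absorbed, so the tightest bound is O(n log n).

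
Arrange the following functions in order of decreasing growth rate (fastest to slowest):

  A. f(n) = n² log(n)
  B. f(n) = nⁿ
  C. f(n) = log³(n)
B > A > C

Comparing growth rates:
B = nⁿ is O(nⁿ)
A = n² log(n) is O(n² log n)
C = log³(n) is O(log³ n)

Therefore, the order from fastest to slowest is: B > A > C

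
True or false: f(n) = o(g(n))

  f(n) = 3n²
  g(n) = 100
False

f(n) = 3n² is O(n²), and g(n) = 100 is O(1).
Since O(n²) grows faster than or equal to O(1), f(n) = o(g(n)) is false.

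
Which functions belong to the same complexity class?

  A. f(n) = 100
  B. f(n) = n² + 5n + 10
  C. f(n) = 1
A and C

Examining each function:
  A. 100 is O(1)
  B. n² + 5n + 10 is O(n²)
  C. 1 is O(1)

Functions A and C both have the same complexity class.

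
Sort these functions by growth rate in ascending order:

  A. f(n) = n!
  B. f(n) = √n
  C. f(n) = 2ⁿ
B < C < A

Comparing growth rates:
B = √n is O(√n)
C = 2ⁿ is O(2ⁿ)
A = n! is O(n!)

Therefore, the order from slowest to fastest is: B < C < A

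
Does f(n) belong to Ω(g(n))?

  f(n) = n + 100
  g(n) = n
True

f(n) = n + 100 and g(n) = n are both O(n).
Big-Ω permits equal growth rates (f ≥ c·g for some c > 0), so f(n) = Ω(g(n)) is true.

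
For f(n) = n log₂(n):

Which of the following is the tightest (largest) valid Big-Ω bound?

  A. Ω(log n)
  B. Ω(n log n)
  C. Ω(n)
B

f(n) = n log₂(n) is Ω(n log n).
All listed options are valid Big-Ω bounds (lower bounds),
but Ω(n log n) is the tightest (largest valid bound).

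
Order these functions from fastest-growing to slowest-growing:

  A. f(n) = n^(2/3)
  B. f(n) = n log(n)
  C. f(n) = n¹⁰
C > B > A

Comparing growth rates:
C = n¹⁰ is O(n¹⁰)
B = n log(n) is O(n log n)
A = n^(2/3) is O(n^(2/3))

Therefore, the order from fastest to slowest is: C > B > A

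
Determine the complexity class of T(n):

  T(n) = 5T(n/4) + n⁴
Θ(n⁴)

Master Theorem: a = 5, b = 4, f(n) = n⁴.
Compute the critical exponent d = log₄(5) = 1.161.
Compare f(n) = Θ(n⁴) against n^d:
  k = 4 > d = 1.161, so f(n) = Ω(n^(d+ε)) — Case 3.
  Regularity: a·(n/b)^4/n^4 = a/b^4 = 5/256 < 1 ✓.
  The top-level work dominates: T(n) = Θ(f(n)) = Θ(n⁴).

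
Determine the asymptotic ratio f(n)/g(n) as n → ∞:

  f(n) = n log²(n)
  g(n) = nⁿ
0

Since n log²(n) (O(n log² n)) grows slower than nⁿ (O(nⁿ)),
the ratio f(n)/g(n) → 0 as n → ∞.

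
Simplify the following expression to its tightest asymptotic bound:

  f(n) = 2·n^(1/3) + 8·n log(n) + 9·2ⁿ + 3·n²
Θ(2ⁿ)

Order the terms by growth rate: 2·n^(1/3) ≺ 8·n log(n) ≺ 3·n² ≺ 9·2ⁿ.
The fastest-growing term 9·2ⁿ dominates as n → ∞; dropping its constant factor gives Θ(2ⁿ).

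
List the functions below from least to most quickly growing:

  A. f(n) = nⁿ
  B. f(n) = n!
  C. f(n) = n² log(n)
C < B < A

Comparing growth rates:
C = n² log(n) is O(n² log n)
B = n! is O(n!)
A = nⁿ is O(nⁿ)

Therefore, the order from slowest to fastest is: C < B < A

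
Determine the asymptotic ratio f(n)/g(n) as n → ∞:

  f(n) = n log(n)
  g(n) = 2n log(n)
1/2

Since n log(n) and 2n log(n) have the same growth rate (O(n log n)),
the ratio converges to a constant: 1/2.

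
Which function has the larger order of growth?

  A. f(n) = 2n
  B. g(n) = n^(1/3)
A

f(n) = 2n is O(n), while g(n) = n^(1/3) is O(n^(1/3)).
Since O(n) grows faster than O(n^(1/3)), f(n) dominates.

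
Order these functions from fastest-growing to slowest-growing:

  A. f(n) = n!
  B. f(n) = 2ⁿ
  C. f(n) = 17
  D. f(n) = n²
A > B > D > C

Comparing growth rates:
A = n! is O(n!)
B = 2ⁿ is O(2ⁿ)
D = n² is O(n²)
C = 17 is O(1)

Therefore, the order from fastest to slowest is: A > B > D > C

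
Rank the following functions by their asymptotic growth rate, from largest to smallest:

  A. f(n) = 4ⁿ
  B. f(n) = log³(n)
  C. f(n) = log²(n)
A > B > C

Comparing growth rates:
A = 4ⁿ is O(4ⁿ)
B = log³(n) is O(log³ n)
C = log²(n) is O(log² n)

Therefore, the order from fastest to slowest is: A > B > C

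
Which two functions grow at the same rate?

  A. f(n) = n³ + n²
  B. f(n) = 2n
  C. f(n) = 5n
B and C

Examining each function:
  A. n³ + n² is O(n³)
  B. 2n is O(n)
  C. 5n is O(n)

Functions B and C both have the same complexity class.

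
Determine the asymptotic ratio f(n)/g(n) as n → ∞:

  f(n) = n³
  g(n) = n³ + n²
1

Since n³ and n³ + n² have the same growth rate (O(n³)),
the ratio converges to a constant: 1.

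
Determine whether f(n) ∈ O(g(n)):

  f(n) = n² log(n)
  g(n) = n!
True

f(n) = n² log(n) is O(n² log n), and g(n) = n! is O(n!).
Since O(n² log n) ⊆ O(n!) (f grows no faster than g), f(n) = O(g(n)) is true.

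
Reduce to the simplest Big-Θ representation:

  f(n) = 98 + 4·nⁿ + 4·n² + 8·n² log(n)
Θ(nⁿ)

Order the terms by growth rate: 98 ≺ 4·n² ≺ 8·n² log(n) ≺ 4·nⁿ.
The fastest-growing term 4·nⁿ dominates as n → ∞; dropping its constant factor gives Θ(nⁿ).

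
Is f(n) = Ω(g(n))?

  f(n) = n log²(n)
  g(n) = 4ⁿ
False

f(n) = n log²(n) is O(n log² n), and g(n) = 4ⁿ is O(4ⁿ).
Since O(n log² n) grows slower than O(4ⁿ), f(n) = Ω(g(n)) is false.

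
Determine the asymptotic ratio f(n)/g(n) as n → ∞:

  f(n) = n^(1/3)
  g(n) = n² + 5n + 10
0

Since n^(1/3) (O(n^(1/3))) grows slower than n² + 5n + 10 (O(n²)),
the ratio f(n)/g(n) → 0 as n → ∞.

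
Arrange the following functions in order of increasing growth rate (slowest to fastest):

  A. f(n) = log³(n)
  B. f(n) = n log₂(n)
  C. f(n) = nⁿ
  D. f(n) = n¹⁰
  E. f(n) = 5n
A < E < B < D < C

Comparing growth rates:
A = log³(n) is O(log³ n)
E = 5n is O(n)
B = n log₂(n) is O(n log n)
D = n¹⁰ is O(n¹⁰)
C = nⁿ is O(nⁿ)

Therefore, the order from slowest to fastest is: A < E < B < D < C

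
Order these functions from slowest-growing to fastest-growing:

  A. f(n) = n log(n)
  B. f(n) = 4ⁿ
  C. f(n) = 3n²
A < C < B

Comparing growth rates:
A = n log(n) is O(n log n)
C = 3n² is O(n²)
B = 4ⁿ is O(4ⁿ)

Therefore, the order from slowest to fastest is: A < C < B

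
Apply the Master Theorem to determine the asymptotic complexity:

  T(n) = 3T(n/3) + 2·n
Θ(n log n)

Master Theorem: a = 3, b = 3, f(n) = 2·n.
Compute the critical exponent d = log₃(3) = 1.
Compare f(n) = Θ(n) against n^d:
  k = 1 = d, so f(n) = Θ(n^d) — Case 2.
  Work is balanced across levels: T(n) = Θ(n^d log n) = Θ(n log n).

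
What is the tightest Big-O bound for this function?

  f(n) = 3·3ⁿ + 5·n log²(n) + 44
O(3ⁿ)

The dominant term in 3·3ⁿ + 5·n log²(n) + 44 is 3·3ⁿ, which is Θ(3ⁿ).
Lower-order terms (5·n log²(n), 44) are asymptotically negligible.
Constants are absorbed, so the tightest bound is O(3ⁿ).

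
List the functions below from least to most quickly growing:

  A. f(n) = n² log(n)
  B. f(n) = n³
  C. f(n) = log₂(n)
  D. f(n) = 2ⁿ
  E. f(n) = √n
C < E < A < B < D

Comparing growth rates:
C = log₂(n) is O(log n)
E = √n is O(√n)
A = n² log(n) is O(n² log n)
B = n³ is O(n³)
D = 2ⁿ is O(2ⁿ)

Therefore, the order from slowest to fastest is: C < E < A < B < D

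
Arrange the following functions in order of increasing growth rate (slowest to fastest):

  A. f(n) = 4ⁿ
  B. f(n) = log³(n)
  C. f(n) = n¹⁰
B < C < A

Comparing growth rates:
B = log³(n) is O(log³ n)
C = n¹⁰ is O(n¹⁰)
A = 4ⁿ is O(4ⁿ)

Therefore, the order from slowest to fastest is: B < C < A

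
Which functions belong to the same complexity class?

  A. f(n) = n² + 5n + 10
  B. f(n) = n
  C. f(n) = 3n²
A and C

Examining each function:
  A. n² + 5n + 10 is O(n²)
  B. n is O(n)
  C. 3n² is O(n²)

Functions A and C both have the same complexity class.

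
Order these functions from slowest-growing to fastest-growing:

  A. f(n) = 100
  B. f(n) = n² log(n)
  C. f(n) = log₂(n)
A < C < B

Comparing growth rates:
A = 100 is O(1)
C = log₂(n) is O(log n)
B = n² log(n) is O(n² log n)

Therefore, the order from slowest to fastest is: A < C < B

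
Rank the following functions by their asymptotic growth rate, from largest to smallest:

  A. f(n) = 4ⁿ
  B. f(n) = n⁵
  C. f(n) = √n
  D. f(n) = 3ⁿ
A > D > B > C

Comparing growth rates:
A = 4ⁿ is O(4ⁿ)
D = 3ⁿ is O(3ⁿ)
B = n⁵ is O(n⁵)
C = √n is O(√n)

Therefore, the order from fastest to slowest is: A > D > B > C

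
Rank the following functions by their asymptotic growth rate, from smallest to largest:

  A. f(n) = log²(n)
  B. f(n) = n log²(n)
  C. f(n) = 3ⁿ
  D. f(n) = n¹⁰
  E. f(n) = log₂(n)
E < A < B < D < C

Comparing growth rates:
E = log₂(n) is O(log n)
A = log²(n) is O(log² n)
B = n log²(n) is O(n log² n)
D = n¹⁰ is O(n¹⁰)
C = 3ⁿ is O(3ⁿ)

Therefore, the order from slowest to fastest is: E < A < B < D < C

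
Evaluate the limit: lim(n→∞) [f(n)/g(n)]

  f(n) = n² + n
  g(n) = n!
0

Since n² + n (O(n²)) grows slower than n! (O(n!)),
the ratio f(n)/g(n) → 0 as n → ∞.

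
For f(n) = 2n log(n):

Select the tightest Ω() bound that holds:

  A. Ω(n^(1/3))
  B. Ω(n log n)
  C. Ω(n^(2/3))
B

f(n) = 2n log(n) is Ω(n log n).
All listed options are valid Big-Ω bounds (lower bounds),
but Ω(n log n) is the tightest (largest valid bound).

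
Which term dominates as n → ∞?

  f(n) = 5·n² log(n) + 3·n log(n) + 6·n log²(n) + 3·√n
5·n² log(n)

Looking at each term:
  - 5·n² log(n) is O(n² log n)
  - 3·n log(n) is O(n log n)
  - 6·n log²(n) is O(n log² n)
  - 3·√n is O(√n)

The term 5·n² log(n) (O(n² log n)) grows fastest and dominates all others.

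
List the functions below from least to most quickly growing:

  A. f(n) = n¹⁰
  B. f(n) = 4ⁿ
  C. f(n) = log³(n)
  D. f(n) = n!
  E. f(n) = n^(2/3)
C < E < A < B < D

Comparing growth rates:
C = log³(n) is O(log³ n)
E = n^(2/3) is O(n^(2/3))
A = n¹⁰ is O(n¹⁰)
B = 4ⁿ is O(4ⁿ)
D = n! is O(n!)

Therefore, the order from slowest to fastest is: C < E < A < B < D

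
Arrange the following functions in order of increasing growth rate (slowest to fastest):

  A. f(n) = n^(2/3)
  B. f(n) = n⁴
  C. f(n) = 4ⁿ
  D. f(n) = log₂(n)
D < A < B < C

Comparing growth rates:
D = log₂(n) is O(log n)
A = n^(2/3) is O(n^(2/3))
B = n⁴ is O(n⁴)
C = 4ⁿ is O(4ⁿ)

Therefore, the order from slowest to fastest is: D < A < B < C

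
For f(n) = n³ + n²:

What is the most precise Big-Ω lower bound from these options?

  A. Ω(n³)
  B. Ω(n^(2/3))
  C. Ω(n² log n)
A

f(n) = n³ + n² is Ω(n³).
All listed options are valid Big-Ω bounds (lower bounds),
but Ω(n³) is the tightest (largest valid bound).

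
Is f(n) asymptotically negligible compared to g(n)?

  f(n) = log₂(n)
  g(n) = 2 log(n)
False

f(n) = log₂(n) is O(log n), and g(n) = 2 log(n) is O(log n).
Since they have the same growth rate, f(n) = o(g(n)) is false.
(f = o(g) requires f to grow strictly slower, not equal.)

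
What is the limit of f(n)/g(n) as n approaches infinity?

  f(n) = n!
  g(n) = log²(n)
∞

Since n! (O(n!)) grows faster than log²(n) (O(log² n)),
the ratio f(n)/g(n) → ∞ as n → ∞.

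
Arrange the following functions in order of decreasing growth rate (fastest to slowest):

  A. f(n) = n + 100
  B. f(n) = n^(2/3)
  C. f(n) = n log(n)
C > A > B

Comparing growth rates:
C = n log(n) is O(n log n)
A = n + 100 is O(n)
B = n^(2/3) is O(n^(2/3))

Therefore, the order from fastest to slowest is: C > A > B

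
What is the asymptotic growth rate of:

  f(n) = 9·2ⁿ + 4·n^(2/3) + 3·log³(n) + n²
Θ(2ⁿ)

Order the terms by growth rate: 3·log³(n) ≺ 4·n^(2/3) ≺ n² ≺ 9·2ⁿ.
The fastest-growing term 9·2ⁿ dominates as n → ∞; dropping its constant factor gives Θ(2ⁿ).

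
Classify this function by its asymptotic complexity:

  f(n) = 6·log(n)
O(log n)

The dominant term in 6·log(n) is 6·log(n), which is Θ(log n).
Constants are absorbed, so the tightest bound is O(log n).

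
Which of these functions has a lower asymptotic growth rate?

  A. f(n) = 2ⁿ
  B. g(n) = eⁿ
A

f(n) = 2ⁿ is O(2ⁿ), while g(n) = eⁿ is O(eⁿ).
Since O(2ⁿ) grows slower than O(eⁿ), f(n) is dominated.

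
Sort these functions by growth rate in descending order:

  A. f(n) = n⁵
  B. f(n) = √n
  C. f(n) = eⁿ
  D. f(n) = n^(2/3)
C > A > D > B

Comparing growth rates:
C = eⁿ is O(eⁿ)
A = n⁵ is O(n⁵)
D = n^(2/3) is O(n^(2/3))
B = √n is O(√n)

Therefore, the order from fastest to slowest is: C > A > D > B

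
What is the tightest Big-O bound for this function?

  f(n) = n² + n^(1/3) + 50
O(n²)

The dominant term in n² + n^(1/3) + 50 is n², which is Θ(n²).
Lower-order terms (n^(1/3), 50) are asymptotically negligible.
Constants are absorbed, so the tightest bound is O(n²).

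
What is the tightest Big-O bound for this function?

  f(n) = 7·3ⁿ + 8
O(3ⁿ)

The dominant term in 7·3ⁿ + 8 is 7·3ⁿ, which is Θ(3ⁿ).
Lower-order terms (8) are asymptotically negligible.
Constants are absorbed, so the tightest bound is O(3ⁿ).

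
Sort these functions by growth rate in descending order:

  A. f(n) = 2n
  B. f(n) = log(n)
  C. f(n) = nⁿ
C > A > B

Comparing growth rates:
C = nⁿ is O(nⁿ)
A = 2n is O(n)
B = log(n) is O(log n)

Therefore, the order from fastest to slowest is: C > A > B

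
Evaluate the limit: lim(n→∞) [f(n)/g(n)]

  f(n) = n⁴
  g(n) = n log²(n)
∞

Since n⁴ (O(n⁴)) grows faster than n log²(n) (O(n log² n)),
the ratio f(n)/g(n) → ∞ as n → ∞.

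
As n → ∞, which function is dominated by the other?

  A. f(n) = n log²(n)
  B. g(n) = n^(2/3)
B

f(n) = n log²(n) is O(n log² n), while g(n) = n^(2/3) is O(n^(2/3)).
Since O(n^(2/3)) grows slower than O(n log² n), g(n) is dominated.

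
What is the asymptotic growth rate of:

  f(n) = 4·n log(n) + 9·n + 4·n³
Θ(n³)

Order the terms by growth rate: 9·n ≺ 4·n log(n) ≺ 4·n³.
The fastest-growing term 4·n³ dominates as n → ∞; dropping its constant factor gives Θ(n³).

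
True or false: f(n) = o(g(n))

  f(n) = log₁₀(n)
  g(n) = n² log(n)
True

f(n) = log₁₀(n) is O(log n), and g(n) = n² log(n) is O(n² log n).
Since O(log n) grows strictly slower than O(n² log n), f(n) = o(g(n)) is true.
This means lim(n→∞) f(n)/g(n) = 0.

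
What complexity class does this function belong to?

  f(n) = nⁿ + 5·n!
O(nⁿ)

The dominant term in nⁿ + 5·n! is nⁿ, which is Θ(nⁿ).
Lower-order terms (5·n!) are asymptotically negligible.
Constants are absorbed, so the tightest bound is O(nⁿ).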